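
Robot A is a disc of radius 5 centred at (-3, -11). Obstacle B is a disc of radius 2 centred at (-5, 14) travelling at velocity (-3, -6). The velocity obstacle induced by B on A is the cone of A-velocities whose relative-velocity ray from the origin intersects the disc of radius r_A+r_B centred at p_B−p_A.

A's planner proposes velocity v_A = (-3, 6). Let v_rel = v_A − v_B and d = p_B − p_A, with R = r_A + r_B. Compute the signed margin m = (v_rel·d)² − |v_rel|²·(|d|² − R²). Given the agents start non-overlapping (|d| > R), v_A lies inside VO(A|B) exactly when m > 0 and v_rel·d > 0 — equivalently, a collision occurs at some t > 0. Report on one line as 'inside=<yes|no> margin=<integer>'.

d = (-2, 25),  |d|² = 629;  R = 5+2 = 7,  c = 629−7² = 580
v_rel = (0, 12),  |v_rel|² = 144;  v_rel·d = (0)·(-2) + (12)·(25) = 300
144·t² − 600·t + 580 = 0  ⇒  m = 300² − 144·580 = 6480
m = 6480 > 0,  v_rel·d = 300 > 0  ⇒  inside

inside=yes margin=6480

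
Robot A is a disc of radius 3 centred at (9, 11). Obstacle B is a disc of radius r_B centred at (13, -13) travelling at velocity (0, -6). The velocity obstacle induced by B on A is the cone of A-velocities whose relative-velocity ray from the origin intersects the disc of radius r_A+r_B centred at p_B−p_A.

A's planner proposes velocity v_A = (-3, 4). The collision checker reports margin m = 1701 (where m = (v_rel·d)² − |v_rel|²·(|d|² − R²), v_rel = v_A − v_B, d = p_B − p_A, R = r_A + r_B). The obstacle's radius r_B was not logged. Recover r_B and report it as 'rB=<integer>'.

m = 1701
d = (4, -24);  v_rel = (-3, 10),  |v_rel|² = 109
v_rel×d = (-3)·(-24) − (10)·(4) = 32
since m = R²·109 − 32²:  R² = (1024 + 1701) / 109 = 25
R = √25 = 5  ⇒  r_B = 5 − 3 = 2

rB=2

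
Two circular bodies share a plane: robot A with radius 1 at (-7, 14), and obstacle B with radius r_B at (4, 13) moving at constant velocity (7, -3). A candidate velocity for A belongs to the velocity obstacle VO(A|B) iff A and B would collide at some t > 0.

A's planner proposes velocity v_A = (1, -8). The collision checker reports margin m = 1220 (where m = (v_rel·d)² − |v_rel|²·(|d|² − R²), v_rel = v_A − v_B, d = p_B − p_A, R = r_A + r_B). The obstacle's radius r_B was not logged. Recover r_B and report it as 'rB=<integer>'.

m = 1220
d = (11, -1);  v_rel = (-6, -5),  |v_rel|² = 61
v_rel×d = (-6)·(-1) − (-5)·(11) = 61
since m = R²·61 − 61²:  R² = (3721 + 1220) / 61 = 81
R = √81 = 9  ⇒  r_B = 9 − 1 = 8

rB=8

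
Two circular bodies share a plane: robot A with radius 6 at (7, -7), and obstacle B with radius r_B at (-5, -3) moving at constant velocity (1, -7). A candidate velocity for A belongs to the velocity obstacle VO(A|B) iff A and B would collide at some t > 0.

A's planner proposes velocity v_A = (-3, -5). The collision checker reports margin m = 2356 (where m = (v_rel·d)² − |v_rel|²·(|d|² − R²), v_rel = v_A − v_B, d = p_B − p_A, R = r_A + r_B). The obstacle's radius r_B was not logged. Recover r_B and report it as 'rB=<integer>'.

m = 2356
d = (-12, 4);  v_rel = (-4, 2),  |v_rel|² = 20
v_rel×d = (-4)·(4) − (2)·(-12) = 8
since m = R²·20 − 8²:  R² = (64 + 2356) / 20 = 121
R = √121 = 11  ⇒  r_B = 11 − 6 = 5

rB=5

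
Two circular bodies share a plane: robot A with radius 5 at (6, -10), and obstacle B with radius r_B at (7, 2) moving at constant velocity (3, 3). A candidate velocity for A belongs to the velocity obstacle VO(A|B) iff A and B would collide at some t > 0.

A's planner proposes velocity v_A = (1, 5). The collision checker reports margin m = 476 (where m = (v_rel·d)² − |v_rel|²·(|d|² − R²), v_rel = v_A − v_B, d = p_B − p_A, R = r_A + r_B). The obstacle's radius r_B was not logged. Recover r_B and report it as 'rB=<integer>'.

m = 476
d = (1, 12);  v_rel = (-2, 2),  |v_rel|² = 8
v_rel×d = (-2)·(12) − (2)·(1) = -26
since m = R²·8 − (-26)²:  R² = (676 + 476) / 8 = 144
R = √144 = 12  ⇒  r_B = 12 − 5 = 7

rB=7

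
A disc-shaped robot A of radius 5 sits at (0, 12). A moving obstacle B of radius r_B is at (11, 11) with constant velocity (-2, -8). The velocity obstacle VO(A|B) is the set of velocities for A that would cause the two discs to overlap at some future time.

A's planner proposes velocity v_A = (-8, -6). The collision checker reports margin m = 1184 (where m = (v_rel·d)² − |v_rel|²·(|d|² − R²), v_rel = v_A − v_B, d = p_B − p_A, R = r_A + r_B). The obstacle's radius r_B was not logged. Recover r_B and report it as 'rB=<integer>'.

m = 1184
d = (11, -1);  v_rel = (-6, 2),  |v_rel|² = 40
v_rel×d = (-6)·(-1) − (2)·(11) = -16
since m = R²·40 − (-16)²:  R² = (256 + 1184) / 40 = 36
R = √36 = 6  ⇒  r_B = 6 − 5 = 1

rB=1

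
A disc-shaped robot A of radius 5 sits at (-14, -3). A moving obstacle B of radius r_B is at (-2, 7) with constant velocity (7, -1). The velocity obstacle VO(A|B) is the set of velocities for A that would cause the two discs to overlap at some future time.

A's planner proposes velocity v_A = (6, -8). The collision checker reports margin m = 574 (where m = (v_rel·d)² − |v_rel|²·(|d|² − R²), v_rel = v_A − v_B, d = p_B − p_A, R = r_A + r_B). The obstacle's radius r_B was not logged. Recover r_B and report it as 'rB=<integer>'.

m = 574
d = (12, 10);  v_rel = (-1, -7),  |v_rel|² = 50
v_rel×d = (-1)·(10) − (-7)·(12) = 74
since m = R²·50 − 74²:  R² = (5476 + 574) / 50 = 121
R = √121 = 11  ⇒  r_B = 11 − 5 = 6

rB=6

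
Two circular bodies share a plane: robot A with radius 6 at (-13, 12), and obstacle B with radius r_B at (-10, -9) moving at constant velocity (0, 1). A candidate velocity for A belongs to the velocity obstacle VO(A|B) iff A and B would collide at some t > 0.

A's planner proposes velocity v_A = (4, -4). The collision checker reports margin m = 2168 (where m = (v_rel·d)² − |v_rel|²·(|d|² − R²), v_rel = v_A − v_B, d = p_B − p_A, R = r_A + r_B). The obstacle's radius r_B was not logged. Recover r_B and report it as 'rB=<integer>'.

m = 2168
d = (3, -21);  v_rel = (4, -5),  |v_rel|² = 41
v_rel×d = (4)·(-21) − (-5)·(3) = -69
since m = R²·41 − (-69)²:  R² = (4761 + 2168) / 41 = 169
R = √169 = 13  ⇒  r_B = 13 − 6 = 7

rB=7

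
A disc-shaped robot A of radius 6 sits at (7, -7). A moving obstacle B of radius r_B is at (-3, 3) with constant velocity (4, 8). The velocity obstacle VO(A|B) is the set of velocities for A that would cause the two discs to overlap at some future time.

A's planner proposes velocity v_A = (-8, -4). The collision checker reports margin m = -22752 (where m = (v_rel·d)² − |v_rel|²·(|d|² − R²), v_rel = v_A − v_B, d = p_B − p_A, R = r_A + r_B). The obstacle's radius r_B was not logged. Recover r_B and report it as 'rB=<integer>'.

m = -22752
d = (-10, 10);  v_rel = (-12, -12),  |v_rel|² = 288
v_rel×d = (-12)·(10) − (-12)·(-10) = -240
since m = R²·288 − (-240)²:  R² = (57600 + -22752) / 288 = 121
R = √121 = 11  ⇒  r_B = 11 − 6 = 5

rB=5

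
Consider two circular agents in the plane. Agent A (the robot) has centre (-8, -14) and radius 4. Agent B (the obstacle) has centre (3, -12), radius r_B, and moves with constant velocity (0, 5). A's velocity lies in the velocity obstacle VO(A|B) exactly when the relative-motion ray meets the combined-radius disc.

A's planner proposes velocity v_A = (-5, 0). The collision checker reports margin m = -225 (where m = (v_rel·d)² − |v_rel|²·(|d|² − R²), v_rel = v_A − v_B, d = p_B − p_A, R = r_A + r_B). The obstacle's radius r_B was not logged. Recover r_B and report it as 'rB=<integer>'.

m = -225
d = (11, 2);  v_rel = (-5, -5),  |v_rel|² = 50
v_rel×d = (-5)·(2) − (-5)·(11) = 45
since m = R²·50 − 45²:  R² = (2025 + -225) / 50 = 36
R = √36 = 6  ⇒  r_B = 6 − 4 = 2

rB=2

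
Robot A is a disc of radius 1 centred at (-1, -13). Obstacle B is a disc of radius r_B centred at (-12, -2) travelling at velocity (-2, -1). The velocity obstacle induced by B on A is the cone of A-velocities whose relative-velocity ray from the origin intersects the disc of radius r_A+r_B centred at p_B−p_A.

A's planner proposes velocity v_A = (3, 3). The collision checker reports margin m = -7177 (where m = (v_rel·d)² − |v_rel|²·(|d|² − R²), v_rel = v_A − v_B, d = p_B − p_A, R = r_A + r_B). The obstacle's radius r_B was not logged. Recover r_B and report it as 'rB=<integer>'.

m = -7177
d = (-11, 11);  v_rel = (5, 4),  |v_rel|² = 41
v_rel×d = (5)·(11) − (4)·(-11) = 99
since m = R²·41 − 99²:  R² = (9801 + -7177) / 41 = 64
R = √64 = 8  ⇒  r_B = 8 − 1 = 7

rB=7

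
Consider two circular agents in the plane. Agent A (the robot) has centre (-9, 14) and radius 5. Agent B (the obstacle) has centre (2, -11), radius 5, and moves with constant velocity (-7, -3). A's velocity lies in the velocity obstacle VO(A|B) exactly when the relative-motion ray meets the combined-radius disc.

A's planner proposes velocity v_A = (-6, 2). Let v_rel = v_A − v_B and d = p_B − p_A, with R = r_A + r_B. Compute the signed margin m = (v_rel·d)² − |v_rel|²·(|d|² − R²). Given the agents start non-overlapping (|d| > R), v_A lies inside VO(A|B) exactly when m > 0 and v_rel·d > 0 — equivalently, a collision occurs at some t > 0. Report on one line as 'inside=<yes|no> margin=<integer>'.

d = (11, -25),  |d|² = 746;  R = 5+5 = 10,  c = 746−10² = 646
v_rel = (1, 5),  |v_rel|² = 26;  v_rel·d = (1)·(11) + (5)·(-25) = -114
26·t² + 228·t + 646 = 0  ⇒  m = (-114)² − 26·646 = -3800
m = -3800 < 0,  v_rel·d = -114 < 0  ⇒  outside

inside=no margin=-3800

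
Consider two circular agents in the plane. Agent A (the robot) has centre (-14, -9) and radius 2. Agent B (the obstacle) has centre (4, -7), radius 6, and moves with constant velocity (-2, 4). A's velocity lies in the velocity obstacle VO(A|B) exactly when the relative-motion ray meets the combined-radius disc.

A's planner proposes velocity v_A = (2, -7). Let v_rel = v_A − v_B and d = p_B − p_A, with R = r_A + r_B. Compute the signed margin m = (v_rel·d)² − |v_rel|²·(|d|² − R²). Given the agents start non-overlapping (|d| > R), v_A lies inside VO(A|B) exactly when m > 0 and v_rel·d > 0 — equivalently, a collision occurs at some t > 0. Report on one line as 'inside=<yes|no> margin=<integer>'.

d = (18, 2),  |d|² = 328;  R = 2+6 = 8,  c = 328−8² = 264
v_rel = (4, -11),  |v_rel|² = 137;  v_rel·d = (4)·(18) + (-11)·(2) = 50
137·t² − 100·t + 264 = 0  ⇒  m = 50² − 137·264 = -33668
m = -33668 < 0,  v_rel·d = 50 > 0  ⇒  outside

inside=no margin=-33668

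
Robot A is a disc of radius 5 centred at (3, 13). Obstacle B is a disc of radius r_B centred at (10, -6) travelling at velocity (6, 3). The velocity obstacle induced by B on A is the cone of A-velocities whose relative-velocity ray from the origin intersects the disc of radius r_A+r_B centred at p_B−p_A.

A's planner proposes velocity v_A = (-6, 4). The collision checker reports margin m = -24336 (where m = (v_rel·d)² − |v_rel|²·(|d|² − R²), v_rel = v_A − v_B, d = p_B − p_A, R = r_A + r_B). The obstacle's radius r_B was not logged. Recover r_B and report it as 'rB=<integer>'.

m = -24336
d = (7, -19);  v_rel = (-12, 1),  |v_rel|² = 145
v_rel×d = (-12)·(-19) − (1)·(7) = 221
since m = R²·145 − 221²:  R² = (48841 + -24336) / 145 = 169
R = √169 = 13  ⇒  r_B = 13 − 5 = 8

rB=8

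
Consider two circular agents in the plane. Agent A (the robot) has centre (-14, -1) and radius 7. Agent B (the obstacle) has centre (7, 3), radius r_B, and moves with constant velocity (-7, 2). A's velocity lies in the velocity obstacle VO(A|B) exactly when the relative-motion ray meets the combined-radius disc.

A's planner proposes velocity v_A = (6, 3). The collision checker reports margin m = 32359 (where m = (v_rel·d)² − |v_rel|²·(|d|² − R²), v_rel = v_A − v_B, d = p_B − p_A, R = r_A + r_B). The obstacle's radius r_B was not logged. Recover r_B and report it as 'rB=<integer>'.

m = 32359
d = (21, 4);  v_rel = (13, 1),  |v_rel|² = 170
v_rel×d = (13)·(4) − (1)·(21) = 31
since m = R²·170 − 31²:  R² = (961 + 32359) / 170 = 196
R = √196 = 14  ⇒  r_B = 14 − 7 = 7

rB=7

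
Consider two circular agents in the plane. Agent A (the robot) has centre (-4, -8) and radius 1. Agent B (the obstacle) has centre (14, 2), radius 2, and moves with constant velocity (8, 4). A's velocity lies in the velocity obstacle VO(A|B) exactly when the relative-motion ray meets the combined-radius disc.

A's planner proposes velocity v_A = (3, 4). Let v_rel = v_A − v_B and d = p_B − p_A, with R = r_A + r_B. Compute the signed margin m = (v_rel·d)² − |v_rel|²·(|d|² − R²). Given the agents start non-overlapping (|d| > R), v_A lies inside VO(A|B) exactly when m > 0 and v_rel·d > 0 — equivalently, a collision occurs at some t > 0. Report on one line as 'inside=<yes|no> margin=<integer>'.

d = (18, 10),  |d|² = 424;  R = 1+2 = 3,  c = 424−3² = 415
v_rel = (-5, 0),  |v_rel|² = 25;  v_rel·d = (-5)·(18) + (0)·(10) = -90
25·t² + 180·t + 415 = 0  ⇒  m = (-90)² − 25·415 = -2275
m = -2275 < 0,  v_rel·d = -90 < 0  ⇒  outside

inside=no margin=-2275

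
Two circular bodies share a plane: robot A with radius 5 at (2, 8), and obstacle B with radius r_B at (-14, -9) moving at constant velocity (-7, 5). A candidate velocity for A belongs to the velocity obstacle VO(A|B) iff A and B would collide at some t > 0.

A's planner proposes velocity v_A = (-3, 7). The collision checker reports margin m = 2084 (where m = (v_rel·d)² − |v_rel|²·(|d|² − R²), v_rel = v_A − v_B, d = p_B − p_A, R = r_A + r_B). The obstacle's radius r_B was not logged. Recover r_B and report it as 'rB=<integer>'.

m = 2084
d = (-16, -17);  v_rel = (4, 2),  |v_rel|² = 20
v_rel×d = (4)·(-17) − (2)·(-16) = -36
since m = R²·20 − (-36)²:  R² = (1296 + 2084) / 20 = 169
R = √169 = 13  ⇒  r_B = 13 − 5 = 8

rB=8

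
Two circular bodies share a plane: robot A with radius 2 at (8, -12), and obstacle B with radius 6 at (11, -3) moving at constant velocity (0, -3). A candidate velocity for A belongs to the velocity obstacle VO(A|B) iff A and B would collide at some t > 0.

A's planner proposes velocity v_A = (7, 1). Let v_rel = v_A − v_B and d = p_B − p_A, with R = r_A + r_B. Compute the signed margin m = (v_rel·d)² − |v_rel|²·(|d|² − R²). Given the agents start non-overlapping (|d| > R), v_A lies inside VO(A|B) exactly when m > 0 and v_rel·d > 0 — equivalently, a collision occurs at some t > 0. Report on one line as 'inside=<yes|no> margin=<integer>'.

d = (3, 9),  |d|² = 90;  R = 2+6 = 8,  c = 90−8² = 26
v_rel = (7, 4),  |v_rel|² = 65;  v_rel·d = (7)·(3) + (4)·(9) = 57
65·t² − 114·t + 26 = 0  ⇒  m = 57² − 65·26 = 1559
m = 1559 > 0,  v_rel·d = 57 > 0  ⇒  inside

inside=yes margin=1559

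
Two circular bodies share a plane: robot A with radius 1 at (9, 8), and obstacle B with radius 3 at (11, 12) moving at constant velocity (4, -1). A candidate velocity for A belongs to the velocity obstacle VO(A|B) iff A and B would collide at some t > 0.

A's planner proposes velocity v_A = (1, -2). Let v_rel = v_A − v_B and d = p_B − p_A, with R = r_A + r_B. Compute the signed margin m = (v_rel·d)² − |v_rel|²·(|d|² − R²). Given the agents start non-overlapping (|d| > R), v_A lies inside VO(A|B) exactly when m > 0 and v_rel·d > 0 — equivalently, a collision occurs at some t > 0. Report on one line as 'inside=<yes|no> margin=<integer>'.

d = (2, 4),  |d|² = 20;  R = 1+3 = 4,  c = 20−4² = 4
v_rel = (-3, -1),  |v_rel|² = 10;  v_rel·d = (-3)·(2) + (-1)·(4) = -10
10·t² + 20·t + 4 = 0  ⇒  m = (-10)² − 10·4 = 60
m = 60 > 0,  v_rel·d = -10 < 0  ⇒  outside

inside=no margin=60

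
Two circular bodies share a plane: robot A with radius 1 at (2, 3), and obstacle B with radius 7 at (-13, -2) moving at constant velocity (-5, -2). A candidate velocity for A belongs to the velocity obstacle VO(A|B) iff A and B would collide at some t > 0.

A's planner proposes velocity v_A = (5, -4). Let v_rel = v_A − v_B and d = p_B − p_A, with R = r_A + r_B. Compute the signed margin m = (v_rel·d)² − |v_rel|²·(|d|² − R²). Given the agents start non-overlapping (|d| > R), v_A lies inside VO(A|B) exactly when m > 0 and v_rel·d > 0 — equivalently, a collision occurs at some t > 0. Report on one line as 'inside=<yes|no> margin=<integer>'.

d = (-15, -5),  |d|² = 250;  R = 1+7 = 8,  c = 250−8² = 186
v_rel = (10, -2),  |v_rel|² = 104;  v_rel·d = (10)·(-15) + (-2)·(-5) = -140
104·t² + 280·t + 186 = 0  ⇒  m = (-140)² − 104·186 = 256
m = 256 > 0,  v_rel·d = -140 < 0  ⇒  outside

inside=no margin=256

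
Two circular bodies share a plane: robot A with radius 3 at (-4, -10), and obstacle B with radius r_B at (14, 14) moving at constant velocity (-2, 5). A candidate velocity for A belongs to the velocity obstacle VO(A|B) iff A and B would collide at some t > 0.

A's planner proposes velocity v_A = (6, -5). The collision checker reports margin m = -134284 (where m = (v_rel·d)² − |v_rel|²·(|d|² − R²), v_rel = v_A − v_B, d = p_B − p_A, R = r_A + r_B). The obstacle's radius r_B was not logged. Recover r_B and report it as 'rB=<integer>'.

m = -134284
d = (18, 24);  v_rel = (8, -10),  |v_rel|² = 164
v_rel×d = (8)·(24) − (-10)·(18) = 372
since m = R²·164 − 372²:  R² = (138384 + -134284) / 164 = 25
R = √25 = 5  ⇒  r_B = 5 − 3 = 2

rB=2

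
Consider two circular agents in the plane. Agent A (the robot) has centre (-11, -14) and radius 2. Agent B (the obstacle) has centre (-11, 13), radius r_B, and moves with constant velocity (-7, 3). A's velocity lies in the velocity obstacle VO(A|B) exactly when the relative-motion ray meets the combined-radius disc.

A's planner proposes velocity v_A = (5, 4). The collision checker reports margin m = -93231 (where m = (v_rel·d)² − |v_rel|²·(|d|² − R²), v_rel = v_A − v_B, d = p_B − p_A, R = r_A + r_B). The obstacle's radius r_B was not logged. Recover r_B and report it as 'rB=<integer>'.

m = -93231
d = (0, 27);  v_rel = (12, 1),  |v_rel|² = 145
v_rel×d = (12)·(27) − (1)·(0) = 324
since m = R²·145 − 324²:  R² = (104976 + -93231) / 145 = 81
R = √81 = 9  ⇒  r_B = 9 − 2 = 7

rB=7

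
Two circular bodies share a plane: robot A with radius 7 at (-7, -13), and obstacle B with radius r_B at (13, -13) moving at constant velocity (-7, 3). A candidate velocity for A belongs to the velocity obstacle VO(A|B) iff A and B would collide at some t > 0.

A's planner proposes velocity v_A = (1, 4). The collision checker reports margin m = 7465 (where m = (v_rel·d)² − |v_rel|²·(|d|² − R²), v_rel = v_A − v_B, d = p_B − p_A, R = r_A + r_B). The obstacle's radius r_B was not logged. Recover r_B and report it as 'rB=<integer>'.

m = 7465
d = (20, 0);  v_rel = (8, 1),  |v_rel|² = 65
v_rel×d = (8)·(0) − (1)·(20) = -20
since m = R²·65 − (-20)²:  R² = (400 + 7465) / 65 = 121
R = √121 = 11  ⇒  r_B = 11 − 7 = 4

rB=4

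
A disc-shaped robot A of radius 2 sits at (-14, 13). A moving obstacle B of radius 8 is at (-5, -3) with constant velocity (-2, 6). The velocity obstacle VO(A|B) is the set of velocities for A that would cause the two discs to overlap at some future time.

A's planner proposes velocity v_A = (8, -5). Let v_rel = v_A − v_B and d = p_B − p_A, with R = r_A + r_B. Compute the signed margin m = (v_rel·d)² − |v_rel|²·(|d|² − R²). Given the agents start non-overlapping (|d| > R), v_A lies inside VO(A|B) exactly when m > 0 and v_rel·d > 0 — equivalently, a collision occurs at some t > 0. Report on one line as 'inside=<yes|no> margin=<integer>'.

d = (9, -16),  |d|² = 337;  R = 2+8 = 10,  c = 337−10² = 237
v_rel = (10, -11),  |v_rel|² = 221;  v_rel·d = (10)·(9) + (-11)·(-16) = 266
221·t² − 532·t + 237 = 0  ⇒  m = 266² − 221·237 = 18379
m = 18379 > 0,  v_rel·d = 266 > 0  ⇒  inside

inside=yes margin=18379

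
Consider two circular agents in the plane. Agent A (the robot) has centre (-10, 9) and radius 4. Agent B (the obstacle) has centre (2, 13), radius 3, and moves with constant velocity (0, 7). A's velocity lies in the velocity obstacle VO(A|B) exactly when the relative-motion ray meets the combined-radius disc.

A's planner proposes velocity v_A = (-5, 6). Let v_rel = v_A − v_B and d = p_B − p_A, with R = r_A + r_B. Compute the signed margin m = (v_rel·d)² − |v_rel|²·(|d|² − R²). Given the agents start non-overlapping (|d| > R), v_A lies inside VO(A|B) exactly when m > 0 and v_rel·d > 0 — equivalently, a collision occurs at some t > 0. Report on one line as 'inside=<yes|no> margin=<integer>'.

d = (12, 4),  |d|² = 160;  R = 4+3 = 7,  c = 160−7² = 111
v_rel = (-5, -1),  |v_rel|² = 26;  v_rel·d = (-5)·(12) + (-1)·(4) = -64
26·t² + 128·t + 111 = 0  ⇒  m = (-64)² − 26·111 = 1210
m = 1210 > 0,  v_rel·d = -64 < 0  ⇒  outside

inside=no margin=1210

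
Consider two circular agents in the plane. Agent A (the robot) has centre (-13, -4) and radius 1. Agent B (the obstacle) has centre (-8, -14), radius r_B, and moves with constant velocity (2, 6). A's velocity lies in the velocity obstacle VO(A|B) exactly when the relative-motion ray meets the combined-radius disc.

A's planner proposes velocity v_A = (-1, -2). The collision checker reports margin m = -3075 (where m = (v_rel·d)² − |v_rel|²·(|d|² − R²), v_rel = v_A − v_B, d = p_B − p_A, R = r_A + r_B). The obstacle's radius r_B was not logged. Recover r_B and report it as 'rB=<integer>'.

m = -3075
d = (5, -10);  v_rel = (-3, -8),  |v_rel|² = 73
v_rel×d = (-3)·(-10) − (-8)·(5) = 70
since m = R²·73 − 70²:  R² = (4900 + -3075) / 73 = 25
R = √25 = 5  ⇒  r_B = 5 − 1 = 4

rB=4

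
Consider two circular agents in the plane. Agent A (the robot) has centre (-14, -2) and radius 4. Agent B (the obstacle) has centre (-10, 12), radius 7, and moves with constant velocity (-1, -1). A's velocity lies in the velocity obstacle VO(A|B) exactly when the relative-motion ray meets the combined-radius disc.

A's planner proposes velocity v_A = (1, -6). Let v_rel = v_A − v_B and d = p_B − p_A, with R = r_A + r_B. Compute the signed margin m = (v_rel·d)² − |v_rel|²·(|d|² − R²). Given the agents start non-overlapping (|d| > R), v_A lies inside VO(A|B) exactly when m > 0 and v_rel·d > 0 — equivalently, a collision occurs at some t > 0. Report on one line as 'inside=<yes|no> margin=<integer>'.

d = (4, 14),  |d|² = 212;  R = 4+7 = 11,  c = 212−11² = 91
v_rel = (2, -5),  |v_rel|² = 29;  v_rel·d = (2)·(4) + (-5)·(14) = -62
29·t² + 124·t + 91 = 0  ⇒  m = (-62)² − 29·91 = 1205
m = 1205 > 0,  v_rel·d = -62 < 0  ⇒  outside

inside=no margin=1205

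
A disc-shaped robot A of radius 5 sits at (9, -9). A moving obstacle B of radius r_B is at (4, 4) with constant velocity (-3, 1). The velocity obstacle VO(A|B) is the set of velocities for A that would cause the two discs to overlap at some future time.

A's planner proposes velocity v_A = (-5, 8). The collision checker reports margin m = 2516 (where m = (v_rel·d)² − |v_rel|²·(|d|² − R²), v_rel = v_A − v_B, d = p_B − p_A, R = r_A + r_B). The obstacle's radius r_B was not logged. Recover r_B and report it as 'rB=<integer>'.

m = 2516
d = (-5, 13);  v_rel = (-2, 7),  |v_rel|² = 53
v_rel×d = (-2)·(13) − (7)·(-5) = 9
since m = R²·53 − 9²:  R² = (81 + 2516) / 53 = 49
R = √49 = 7  ⇒  r_B = 7 − 5 = 2

rB=2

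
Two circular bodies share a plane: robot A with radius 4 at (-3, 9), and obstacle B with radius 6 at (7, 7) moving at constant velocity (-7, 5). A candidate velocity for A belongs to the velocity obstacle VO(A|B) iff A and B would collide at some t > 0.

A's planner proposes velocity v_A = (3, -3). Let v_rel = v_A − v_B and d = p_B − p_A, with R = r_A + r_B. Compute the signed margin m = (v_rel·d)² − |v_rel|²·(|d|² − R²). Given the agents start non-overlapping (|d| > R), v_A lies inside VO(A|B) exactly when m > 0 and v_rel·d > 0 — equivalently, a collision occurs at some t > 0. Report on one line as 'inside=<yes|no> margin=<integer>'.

d = (10, -2),  |d|² = 104;  R = 4+6 = 10,  c = 104−10² = 4
v_rel = (10, -8),  |v_rel|² = 164;  v_rel·d = (10)·(10) + (-8)·(-2) = 116
164·t² − 232·t + 4 = 0  ⇒  m = 116² − 164·4 = 12800
m = 12800 > 0,  v_rel·d = 116 > 0  ⇒  inside

inside=yes margin=12800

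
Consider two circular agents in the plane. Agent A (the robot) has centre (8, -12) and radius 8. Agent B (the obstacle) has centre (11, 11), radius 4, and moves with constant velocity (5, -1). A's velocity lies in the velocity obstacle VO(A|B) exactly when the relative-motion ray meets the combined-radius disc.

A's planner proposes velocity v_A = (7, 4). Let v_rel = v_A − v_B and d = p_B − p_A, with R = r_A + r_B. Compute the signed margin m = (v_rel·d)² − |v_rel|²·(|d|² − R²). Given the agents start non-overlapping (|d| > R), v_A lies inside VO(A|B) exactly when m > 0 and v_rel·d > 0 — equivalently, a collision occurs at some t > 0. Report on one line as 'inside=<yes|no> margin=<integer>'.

d = (3, 23),  |d|² = 538;  R = 8+4 = 12,  c = 538−12² = 394
v_rel = (2, 5),  |v_rel|² = 29;  v_rel·d = (2)·(3) + (5)·(23) = 121
29·t² − 242·t + 394 = 0  ⇒  m = 121² − 29·394 = 3215
m = 3215 > 0,  v_rel·d = 121 > 0  ⇒  inside

inside=yes margin=3215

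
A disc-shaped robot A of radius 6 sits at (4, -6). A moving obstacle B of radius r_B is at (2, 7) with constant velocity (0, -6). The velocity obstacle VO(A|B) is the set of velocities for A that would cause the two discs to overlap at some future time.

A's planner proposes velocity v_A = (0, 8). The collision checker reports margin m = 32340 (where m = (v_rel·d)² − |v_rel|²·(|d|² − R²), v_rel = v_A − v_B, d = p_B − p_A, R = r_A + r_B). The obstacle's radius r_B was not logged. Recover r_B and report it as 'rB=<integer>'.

m = 32340
d = (-2, 13);  v_rel = (0, 14),  |v_rel|² = 196
v_rel×d = (0)·(13) − (14)·(-2) = 28
since m = R²·196 − 28²:  R² = (784 + 32340) / 196 = 169
R = √169 = 13  ⇒  r_B = 13 − 6 = 7

rB=7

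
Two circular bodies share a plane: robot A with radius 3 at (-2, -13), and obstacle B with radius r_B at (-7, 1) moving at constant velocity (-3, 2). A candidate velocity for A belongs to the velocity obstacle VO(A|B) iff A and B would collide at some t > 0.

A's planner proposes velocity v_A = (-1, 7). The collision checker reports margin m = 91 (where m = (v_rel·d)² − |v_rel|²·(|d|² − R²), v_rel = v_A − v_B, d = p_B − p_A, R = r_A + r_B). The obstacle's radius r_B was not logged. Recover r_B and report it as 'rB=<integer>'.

m = 91
d = (-5, 14);  v_rel = (2, 5),  |v_rel|² = 29
v_rel×d = (2)·(14) − (5)·(-5) = 53
since m = R²·29 − 53²:  R² = (2809 + 91) / 29 = 100
R = √100 = 10  ⇒  r_B = 10 − 3 = 7

rB=7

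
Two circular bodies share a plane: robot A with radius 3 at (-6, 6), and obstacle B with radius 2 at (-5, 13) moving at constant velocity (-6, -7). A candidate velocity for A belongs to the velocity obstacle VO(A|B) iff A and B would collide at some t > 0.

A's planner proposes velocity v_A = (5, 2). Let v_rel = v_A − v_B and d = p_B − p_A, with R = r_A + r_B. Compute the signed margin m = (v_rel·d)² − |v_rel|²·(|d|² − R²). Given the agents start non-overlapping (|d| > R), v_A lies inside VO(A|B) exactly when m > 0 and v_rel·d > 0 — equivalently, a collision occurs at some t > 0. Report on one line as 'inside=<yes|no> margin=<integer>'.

d = (1, 7),  |d|² = 50;  R = 3+2 = 5,  c = 50−5² = 25
v_rel = (11, 9),  |v_rel|² = 202;  v_rel·d = (11)·(1) + (9)·(7) = 74
202·t² − 148·t + 25 = 0  ⇒  m = 74² − 202·25 = 426
m = 426 > 0,  v_rel·d = 74 > 0  ⇒  inside

inside=yes margin=426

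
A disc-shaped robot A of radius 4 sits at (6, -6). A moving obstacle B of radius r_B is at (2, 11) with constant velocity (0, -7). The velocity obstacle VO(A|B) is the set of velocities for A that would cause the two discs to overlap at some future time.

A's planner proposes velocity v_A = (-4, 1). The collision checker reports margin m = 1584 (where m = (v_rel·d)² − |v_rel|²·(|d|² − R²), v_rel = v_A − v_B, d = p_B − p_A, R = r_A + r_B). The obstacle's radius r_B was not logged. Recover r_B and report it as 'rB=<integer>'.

m = 1584
d = (-4, 17);  v_rel = (-4, 8),  |v_rel|² = 80
v_rel×d = (-4)·(17) − (8)·(-4) = -36
since m = R²·80 − (-36)²:  R² = (1296 + 1584) / 80 = 36
R = √36 = 6  ⇒  r_B = 6 − 4 = 2

rB=2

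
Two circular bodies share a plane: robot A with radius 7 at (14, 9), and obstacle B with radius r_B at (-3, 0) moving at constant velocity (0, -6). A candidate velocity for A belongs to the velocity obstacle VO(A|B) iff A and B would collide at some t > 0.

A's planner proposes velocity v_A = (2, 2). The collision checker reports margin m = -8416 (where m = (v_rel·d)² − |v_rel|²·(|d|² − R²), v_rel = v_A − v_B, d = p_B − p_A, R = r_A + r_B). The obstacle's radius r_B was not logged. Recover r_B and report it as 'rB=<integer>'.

m = -8416
d = (-17, -9);  v_rel = (2, 8),  |v_rel|² = 68
v_rel×d = (2)·(-9) − (8)·(-17) = 118
since m = R²·68 − 118²:  R² = (13924 + -8416) / 68 = 81
R = √81 = 9  ⇒  r_B = 9 − 7 = 2

rB=2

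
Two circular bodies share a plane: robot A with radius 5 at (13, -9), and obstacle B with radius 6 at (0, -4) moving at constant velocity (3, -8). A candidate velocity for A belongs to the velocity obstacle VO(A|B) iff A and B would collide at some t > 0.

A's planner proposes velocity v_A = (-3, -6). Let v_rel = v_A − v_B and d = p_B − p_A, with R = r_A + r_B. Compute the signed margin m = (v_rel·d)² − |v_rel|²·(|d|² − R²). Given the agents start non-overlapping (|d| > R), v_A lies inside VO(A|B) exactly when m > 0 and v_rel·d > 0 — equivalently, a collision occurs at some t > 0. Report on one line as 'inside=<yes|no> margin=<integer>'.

d = (-13, 5),  |d|² = 194;  R = 5+6 = 11,  c = 194−11² = 73
v_rel = (-6, 2),  |v_rel|² = 40;  v_rel·d = (-6)·(-13) + (2)·(5) = 88
40·t² − 176·t + 73 = 0  ⇒  m = 88² − 40·73 = 4824
m = 4824 > 0,  v_rel·d = 88 > 0  ⇒  inside

inside=yes margin=4824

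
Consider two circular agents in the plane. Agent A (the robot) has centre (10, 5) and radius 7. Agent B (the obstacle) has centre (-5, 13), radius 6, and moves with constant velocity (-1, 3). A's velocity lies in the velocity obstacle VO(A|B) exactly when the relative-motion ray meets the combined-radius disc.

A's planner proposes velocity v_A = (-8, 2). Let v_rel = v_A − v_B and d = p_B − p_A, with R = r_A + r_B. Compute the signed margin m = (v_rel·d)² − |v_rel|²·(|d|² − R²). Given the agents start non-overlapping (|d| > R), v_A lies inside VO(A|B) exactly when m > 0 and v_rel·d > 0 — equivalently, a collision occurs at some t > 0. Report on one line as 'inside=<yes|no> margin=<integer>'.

d = (-15, 8),  |d|² = 289;  R = 7+6 = 13,  c = 289−13² = 120
v_rel = (-7, -1),  |v_rel|² = 50;  v_rel·d = (-7)·(-15) + (-1)·(8) = 97
50·t² − 194·t + 120 = 0  ⇒  m = 97² − 50·120 = 3409
m = 3409 > 0,  v_rel·d = 97 > 0  ⇒  inside

inside=yes margin=3409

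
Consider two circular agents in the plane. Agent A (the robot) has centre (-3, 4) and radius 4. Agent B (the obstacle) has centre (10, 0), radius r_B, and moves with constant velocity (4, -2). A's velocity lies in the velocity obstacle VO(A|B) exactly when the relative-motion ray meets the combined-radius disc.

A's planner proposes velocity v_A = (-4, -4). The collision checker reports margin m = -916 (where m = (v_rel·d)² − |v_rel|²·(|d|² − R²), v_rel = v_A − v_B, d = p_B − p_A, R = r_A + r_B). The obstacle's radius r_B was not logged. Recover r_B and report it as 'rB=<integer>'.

m = -916
d = (13, -4);  v_rel = (-8, -2),  |v_rel|² = 68
v_rel×d = (-8)·(-4) − (-2)·(13) = 58
since m = R²·68 − 58²:  R² = (3364 + -916) / 68 = 36
R = √36 = 6  ⇒  r_B = 6 − 4 = 2

rB=2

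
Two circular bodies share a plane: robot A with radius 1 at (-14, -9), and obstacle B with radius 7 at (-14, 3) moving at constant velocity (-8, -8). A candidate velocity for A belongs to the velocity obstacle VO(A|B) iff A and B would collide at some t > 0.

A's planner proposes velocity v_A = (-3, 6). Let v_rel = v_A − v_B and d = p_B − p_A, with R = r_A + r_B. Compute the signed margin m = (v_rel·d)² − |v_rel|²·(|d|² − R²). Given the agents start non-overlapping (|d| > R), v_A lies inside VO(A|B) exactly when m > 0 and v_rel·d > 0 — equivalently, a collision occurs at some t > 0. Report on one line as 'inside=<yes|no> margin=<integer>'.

d = (0, 12),  |d|² = 144;  R = 1+7 = 8,  c = 144−8² = 80
v_rel = (5, 14),  |v_rel|² = 221;  v_rel·d = (5)·(0) + (14)·(12) = 168
221·t² − 336·t + 80 = 0  ⇒  m = 168² − 221·80 = 10544
m = 10544 > 0,  v_rel·d = 168 > 0  ⇒  inside

inside=yes margin=10544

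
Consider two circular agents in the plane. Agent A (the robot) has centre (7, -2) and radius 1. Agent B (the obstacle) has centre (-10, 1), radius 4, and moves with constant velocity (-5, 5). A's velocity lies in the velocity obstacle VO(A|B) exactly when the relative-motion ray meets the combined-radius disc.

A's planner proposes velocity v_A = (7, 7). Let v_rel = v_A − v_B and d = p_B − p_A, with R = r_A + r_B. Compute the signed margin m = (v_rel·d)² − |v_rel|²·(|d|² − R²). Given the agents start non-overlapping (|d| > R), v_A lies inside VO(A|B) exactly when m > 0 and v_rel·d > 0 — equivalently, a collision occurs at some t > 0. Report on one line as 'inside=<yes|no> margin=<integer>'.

d = (-17, 3),  |d|² = 298;  R = 1+4 = 5,  c = 298−5² = 273
v_rel = (12, 2),  |v_rel|² = 148;  v_rel·d = (12)·(-17) + (2)·(3) = -198
148·t² + 396·t + 273 = 0  ⇒  m = (-198)² − 148·273 = -1200
m = -1200 < 0,  v_rel·d = -198 < 0  ⇒  outside

inside=no margin=-1200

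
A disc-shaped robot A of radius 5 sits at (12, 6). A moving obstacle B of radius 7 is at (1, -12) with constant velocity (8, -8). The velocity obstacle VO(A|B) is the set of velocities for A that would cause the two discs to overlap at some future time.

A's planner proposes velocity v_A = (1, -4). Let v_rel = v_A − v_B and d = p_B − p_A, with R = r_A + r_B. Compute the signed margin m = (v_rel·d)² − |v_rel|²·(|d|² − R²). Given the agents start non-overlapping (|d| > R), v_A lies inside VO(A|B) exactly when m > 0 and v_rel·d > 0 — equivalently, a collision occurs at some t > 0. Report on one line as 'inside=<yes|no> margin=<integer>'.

d = (-11, -18),  |d|² = 445;  R = 5+7 = 12,  c = 445−12² = 301
v_rel = (-7, 4),  |v_rel|² = 65;  v_rel·d = (-7)·(-11) + (4)·(-18) = 5
65·t² − 10·t + 301 = 0  ⇒  m = 5² − 65·301 = -19540
m = -19540 < 0,  v_rel·d = 5 > 0  ⇒  outside

inside=no margin=-19540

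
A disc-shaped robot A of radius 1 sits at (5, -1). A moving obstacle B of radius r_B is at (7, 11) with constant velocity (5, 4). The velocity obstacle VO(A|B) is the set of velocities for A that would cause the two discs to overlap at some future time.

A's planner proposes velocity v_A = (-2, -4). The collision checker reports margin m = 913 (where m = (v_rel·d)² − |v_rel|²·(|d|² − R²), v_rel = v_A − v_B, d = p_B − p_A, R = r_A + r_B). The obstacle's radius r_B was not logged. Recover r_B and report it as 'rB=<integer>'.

m = 913
d = (2, 12);  v_rel = (-7, -8),  |v_rel|² = 113
v_rel×d = (-7)·(12) − (-8)·(2) = -68
since m = R²·113 − (-68)²:  R² = (4624 + 913) / 113 = 49
R = √49 = 7  ⇒  r_B = 7 − 1 = 6

rB=6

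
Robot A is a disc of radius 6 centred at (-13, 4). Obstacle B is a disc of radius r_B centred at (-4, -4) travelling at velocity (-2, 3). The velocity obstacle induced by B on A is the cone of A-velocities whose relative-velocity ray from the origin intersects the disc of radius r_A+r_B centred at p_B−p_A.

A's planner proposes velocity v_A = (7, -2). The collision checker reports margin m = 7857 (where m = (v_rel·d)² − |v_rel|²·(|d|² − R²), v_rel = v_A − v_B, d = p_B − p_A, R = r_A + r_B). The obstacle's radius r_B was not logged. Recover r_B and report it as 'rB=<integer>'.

m = 7857
d = (9, -8);  v_rel = (9, -5),  |v_rel|² = 106
v_rel×d = (9)·(-8) − (-5)·(9) = -27
since m = R²·106 − (-27)²:  R² = (729 + 7857) / 106 = 81
R = √81 = 9  ⇒  r_B = 9 − 6 = 3

rB=3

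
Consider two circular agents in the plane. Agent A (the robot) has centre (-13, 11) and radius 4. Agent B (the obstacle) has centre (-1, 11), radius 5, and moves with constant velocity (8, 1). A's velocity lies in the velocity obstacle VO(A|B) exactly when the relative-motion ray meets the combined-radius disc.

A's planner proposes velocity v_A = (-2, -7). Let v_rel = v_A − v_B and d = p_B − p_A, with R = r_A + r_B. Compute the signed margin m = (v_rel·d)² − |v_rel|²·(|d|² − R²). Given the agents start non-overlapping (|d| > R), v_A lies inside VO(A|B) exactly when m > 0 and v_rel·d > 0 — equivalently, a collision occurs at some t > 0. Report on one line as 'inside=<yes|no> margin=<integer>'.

d = (12, 0),  |d|² = 144;  R = 4+5 = 9,  c = 144−9² = 63
v_rel = (-10, -8),  |v_rel|² = 164;  v_rel·d = (-10)·(12) + (-8)·(0) = -120
164·t² + 240·t + 63 = 0  ⇒  m = (-120)² − 164·63 = 4068
m = 4068 > 0,  v_rel·d = -120 < 0  ⇒  outside

inside=no margin=4068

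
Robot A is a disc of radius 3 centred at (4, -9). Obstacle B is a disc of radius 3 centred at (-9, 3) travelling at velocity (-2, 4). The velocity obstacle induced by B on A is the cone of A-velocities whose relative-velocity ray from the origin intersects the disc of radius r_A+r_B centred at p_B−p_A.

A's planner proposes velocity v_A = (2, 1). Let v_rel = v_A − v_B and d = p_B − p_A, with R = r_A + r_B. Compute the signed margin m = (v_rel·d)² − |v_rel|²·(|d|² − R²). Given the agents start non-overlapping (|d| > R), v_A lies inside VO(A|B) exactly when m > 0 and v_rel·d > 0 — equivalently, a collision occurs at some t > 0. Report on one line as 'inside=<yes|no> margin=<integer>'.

d = (-13, 12),  |d|² = 313;  R = 3+3 = 6,  c = 313−6² = 277
v_rel = (4, -3),  |v_rel|² = 25;  v_rel·d = (4)·(-13) + (-3)·(12) = -88
25·t² + 176·t + 277 = 0  ⇒  m = (-88)² − 25·277 = 819
m = 819 > 0,  v_rel·d = -88 < 0  ⇒  outside

inside=no margin=819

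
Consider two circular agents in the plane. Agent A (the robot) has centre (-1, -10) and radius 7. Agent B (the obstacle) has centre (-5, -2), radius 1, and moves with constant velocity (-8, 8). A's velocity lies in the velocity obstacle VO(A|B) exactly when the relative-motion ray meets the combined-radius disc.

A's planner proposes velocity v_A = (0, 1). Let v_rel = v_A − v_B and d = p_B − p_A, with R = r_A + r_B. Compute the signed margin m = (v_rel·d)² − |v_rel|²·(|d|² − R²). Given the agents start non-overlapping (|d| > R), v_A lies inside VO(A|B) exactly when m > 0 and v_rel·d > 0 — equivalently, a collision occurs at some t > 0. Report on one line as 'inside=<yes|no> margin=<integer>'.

d = (-4, 8),  |d|² = 80;  R = 7+1 = 8,  c = 80−8² = 16
v_rel = (8, -7),  |v_rel|² = 113;  v_rel·d = (8)·(-4) + (-7)·(8) = -88
113·t² + 176·t + 16 = 0  ⇒  m = (-88)² − 113·16 = 5936
m = 5936 > 0,  v_rel·d = -88 < 0  ⇒  outside

inside=no margin=5936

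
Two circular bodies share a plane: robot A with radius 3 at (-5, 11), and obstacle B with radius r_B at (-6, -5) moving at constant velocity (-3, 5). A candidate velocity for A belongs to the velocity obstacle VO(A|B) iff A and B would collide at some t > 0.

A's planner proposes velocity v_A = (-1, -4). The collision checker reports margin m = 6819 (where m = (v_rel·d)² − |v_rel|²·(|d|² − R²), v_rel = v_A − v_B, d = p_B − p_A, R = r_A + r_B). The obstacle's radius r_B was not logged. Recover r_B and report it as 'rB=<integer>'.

m = 6819
d = (-1, -16);  v_rel = (2, -9),  |v_rel|² = 85
v_rel×d = (2)·(-16) − (-9)·(-1) = -41
since m = R²·85 − (-41)²:  R² = (1681 + 6819) / 85 = 100
R = √100 = 10  ⇒  r_B = 10 − 3 = 7

rB=7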